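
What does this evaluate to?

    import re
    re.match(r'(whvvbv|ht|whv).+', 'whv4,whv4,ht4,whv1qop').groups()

('whv',)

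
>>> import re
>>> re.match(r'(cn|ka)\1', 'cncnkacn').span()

(0, 4)

`re.match` only tries the pattern at the start of the string.
The match spans [0:4] → 'cncn'.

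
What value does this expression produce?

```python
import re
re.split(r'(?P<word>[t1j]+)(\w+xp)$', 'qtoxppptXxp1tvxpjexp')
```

This matches one or more of one of [t1j] (captured as 'word'); then one or more of a word character, then the literal 'xp' (captured); then anchored at the end.
Matches to split on: at [1:20] → 'toxppptXxp1tvxpjexp'.
The group in the pattern means `split` returns the separators' captures alongside the pieces.

['q', 't', 'oxppptXxp1tvxpjexp', '']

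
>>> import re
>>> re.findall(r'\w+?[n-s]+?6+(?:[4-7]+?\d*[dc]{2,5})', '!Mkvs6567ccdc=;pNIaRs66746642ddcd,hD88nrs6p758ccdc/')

['Mkvs6567ccdc', 'pNIaRs66746642ddcd']

Pattern: one or more of a word character (lazy), then one or more of a character in [n-s] (lazy), then one or more of the literal '6'; then one or more of a character in [4-7] (lazy), then zero or more of a digit, then 2 to 5 of one of [dc] (non-capturing group).
Walking the string: at [1:13] → 'Mkvs6567ccdc'; at [15:33] → 'pNIaRs66746642ddcd'.
With no groups in the pattern, `findall` gives back each whole match — 2 here.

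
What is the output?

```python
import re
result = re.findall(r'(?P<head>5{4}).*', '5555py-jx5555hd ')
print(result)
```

['5555']

The pattern matches exactly 4 of a literal '5' (captured as 'head'); then zero or more of any character.
Scanning left to right: at [0:16] match '5555py-jx5555hd ', group 1 = '5555'.
`findall` collects group 1 from the one match (1 total).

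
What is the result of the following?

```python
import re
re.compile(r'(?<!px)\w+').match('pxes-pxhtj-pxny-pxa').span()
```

(0, 4)

`re.match` won't scan ahead — the pattern has to work from the very first character.
The match spans [0:4] → 'pxes'.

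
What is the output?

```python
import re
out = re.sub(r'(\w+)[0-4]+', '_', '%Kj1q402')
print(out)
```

The pattern matches one or more of a word character (captured); then one or more of a character in [0-4].
Matches: at [1:8] → 'Kj1q402'.
Every occurrence is swapped for '_'.

%_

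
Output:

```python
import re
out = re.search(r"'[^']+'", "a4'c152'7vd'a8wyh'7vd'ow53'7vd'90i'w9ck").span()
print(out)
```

(2, 8)

`re.search` tries every starting position until one works.
The match spans [2:8] → "'c152'".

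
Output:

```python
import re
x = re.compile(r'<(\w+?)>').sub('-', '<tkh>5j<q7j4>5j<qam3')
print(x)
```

-5j-5j<qam3

Matches: at [0:5] → '<tkh>'; at [7:13] → '<q7j4>'.
Every occurrence is swapped for '-'.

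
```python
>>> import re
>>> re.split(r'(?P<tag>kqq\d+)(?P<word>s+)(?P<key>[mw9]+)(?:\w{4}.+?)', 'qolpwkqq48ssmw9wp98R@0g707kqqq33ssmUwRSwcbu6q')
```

['qolpw', 'kqq48', 'ss', 'mw9w', '0g707kqqq33ssmUwRSwcbu6q']

Pattern: the literal 'kqq', then one or more of a digit (captured as 'tag'); then one or more of a literal 's' (captured as 'word'); then one or more of one of [mw9] (captured as 'key'); then exactly 4 of a word character, then one or more of any character (lazy) (non-capturing group).
Because the quantifier is non-greedy, it stops expanding at the earliest point where the rest of the pattern can succeed.
Matches to split on: at [5:21] → 'kqq48ssmw9wp98R@'.
With a capturing group present, the delimiter's captured portion is kept in the result list.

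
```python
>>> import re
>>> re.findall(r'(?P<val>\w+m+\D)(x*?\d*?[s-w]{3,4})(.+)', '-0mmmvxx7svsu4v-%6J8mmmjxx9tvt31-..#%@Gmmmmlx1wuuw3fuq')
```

The pattern matches one or more of a word character, then one or more of the literal 'm', then a non-digit (captured as 'val'); then zero or more of a literal 'x' (lazy), then zero or more of a digit (lazy), then 3 to 4 of a character in [s-w] (captured); then one or more of any character (captured).
Scanning left to right: at [1:54] match '0mmmvxx7svsu4v-%6J8mmmjxx9tvt31-..#%@Gmmmmlx1wuuw3fuq', groups = ('0mmmv', 'xx7svsu', '4v-%6J8mmmjxx9tvt31-..#%@Gmmmmlx1wuuw3fuq').
With 3 capturing groups, `findall` returns a 3-tuple per match.

[('0mmmv', 'xx7svsu', '4v-%6J8mmmjxx9tvt31-..#%@Gmmmmlx1wuuw3fuq')]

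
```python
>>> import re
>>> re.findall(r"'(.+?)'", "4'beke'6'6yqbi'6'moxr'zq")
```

['beke', '6yqbi', 'moxr']

A `+?`/`*?`/`{m,n}?` starts at its minimum and grows only as far as needed for what follows to match.
Matches: at [1:7] match "'beke'", group 1 = 'beke'; at [8:15] match "'6yqbi'", group 1 = '6yqbi'; at [16:22] match "'moxr'", group 1 = 'moxr'.
One capturing group, so `findall` returns just the captured substring from each match — 3 in all.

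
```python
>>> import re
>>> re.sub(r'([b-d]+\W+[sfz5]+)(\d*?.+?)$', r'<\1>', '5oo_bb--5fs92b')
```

'5oo_<bb--5fs>'

The pattern matches one or more of a character in [b-d], then one or more of a non-word character, then one or more of one of [sfz5] (captured); then zero or more of a digit (lazy), then one or more of any character (lazy) (captured); then anchored at the end.
Matches: at [4:14] → 'bb--5fs92b'.
`\1` in the replacement pulls in group 1's text for each match.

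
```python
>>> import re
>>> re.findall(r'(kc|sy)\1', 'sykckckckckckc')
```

`\1` has to match the exact text group 1 already captured.
One capturing group, so `findall` returns just the captured substring from each match — 3 in all.

['kc', 'kc', 'kc']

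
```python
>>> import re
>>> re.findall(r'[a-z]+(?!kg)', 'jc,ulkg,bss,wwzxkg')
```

['jc', 'ulkg', 'bss', 'wwzxkg']

A negative assertion filters positions out without eating any characters.
With no groups in the pattern, `findall` gives back each whole match — 4 here.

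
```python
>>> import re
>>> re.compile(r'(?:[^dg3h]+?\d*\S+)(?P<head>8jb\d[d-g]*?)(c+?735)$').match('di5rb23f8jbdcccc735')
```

None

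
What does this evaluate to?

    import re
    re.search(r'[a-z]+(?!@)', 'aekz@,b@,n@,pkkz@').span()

(0, 3)

`(?!…)`/`(?<!…)` only lets a position through if the neighbouring text does NOT match; no characters are consumed.
The match spans [0:3] → 'aek'.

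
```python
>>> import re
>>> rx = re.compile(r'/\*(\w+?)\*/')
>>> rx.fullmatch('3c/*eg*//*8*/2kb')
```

None

For `fullmatch`, every character of the input must be accounted for by the pattern.
Here the string isn't matched end-to-end, so the call returns None.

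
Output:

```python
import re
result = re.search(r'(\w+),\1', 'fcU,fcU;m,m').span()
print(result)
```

A backreference is literal: `\1` must see the identical characters the first group matched.
The match spans [0:7] → 'fcU,fcU'.

(0, 7)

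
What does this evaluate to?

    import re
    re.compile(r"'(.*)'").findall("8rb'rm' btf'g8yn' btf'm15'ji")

["rm' btf'g8yn' btf'm15"]

With a single group, `findall` returns only what that group captured — 1 item.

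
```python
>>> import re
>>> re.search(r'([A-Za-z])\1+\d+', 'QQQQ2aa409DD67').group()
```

'QQQQ2'

After group 1 captures some text, `\1` only succeeds where that same text appears again.
`re.search` tries every starting position until one works.
The match spans [0:5] → 'QQQQ2'.
Captured: group 1 = 'Q'.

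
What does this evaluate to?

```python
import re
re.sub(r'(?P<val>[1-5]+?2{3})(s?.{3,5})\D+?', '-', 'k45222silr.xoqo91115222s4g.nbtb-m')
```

The `?` after the quantifier makes it lazy — it takes as little as possible before letting the rest of the pattern try.
`sub` substitutes '-' at each match site.

'k-qo9-b-m'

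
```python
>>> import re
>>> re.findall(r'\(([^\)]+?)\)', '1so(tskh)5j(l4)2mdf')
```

['tskh', 'l4']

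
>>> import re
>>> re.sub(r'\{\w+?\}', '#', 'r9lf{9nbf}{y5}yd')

Every occurrence is swapped for '#'.

'r9lf##yd'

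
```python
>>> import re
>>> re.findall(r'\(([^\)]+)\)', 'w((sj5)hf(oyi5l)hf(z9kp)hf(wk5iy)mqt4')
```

One capturing group, so `findall` returns just the captured substring from each match — 4 in all.

['(sj5', 'oyi5l', 'z9kp', 'wk5iy']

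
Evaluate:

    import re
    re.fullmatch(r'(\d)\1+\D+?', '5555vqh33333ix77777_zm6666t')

The backreference `\1` re-matches whatever the first group consumed, character for character.
`re.fullmatch` is like wrapping the pattern in `^…$` (in single-line mode).
Here the pattern can't cover the whole string, so the call returns None.

None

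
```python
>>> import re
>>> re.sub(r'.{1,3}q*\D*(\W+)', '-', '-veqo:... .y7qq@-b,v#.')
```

Pattern: 1 to 3 of any character, then zero or more of a literal 'q', then zero or more of a non-digit; then one or more of a non-word character (captured).
`sub` substitutes '-' at each match site.

'--'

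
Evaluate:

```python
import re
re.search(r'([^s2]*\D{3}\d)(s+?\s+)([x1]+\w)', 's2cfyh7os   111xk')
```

Pattern: zero or more of any character except [s2], then exactly 3 of a non-digit, then a digit (captured); then one or more of the literal 's' (lazy), then one or more of whitespace (captured); then one or more of one of [x1], then a word character (captured).
`re.search` tries every starting position until one works.
Here no position works, so the call returns None.

None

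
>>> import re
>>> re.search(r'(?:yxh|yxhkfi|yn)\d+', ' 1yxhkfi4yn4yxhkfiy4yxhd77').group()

'yxhkfi4'

The match spans [2:9] → 'yxhkfi4'.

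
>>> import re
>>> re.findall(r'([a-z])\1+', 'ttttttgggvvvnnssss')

['t', 'g', 'v', 'n', 's']

After group 1 captures some text, `\1` only succeeds where that same text appears again.
Scanning left to right: at [0:6] match 'tttttt', group 1 = 't'; at [6:9] match 'ggg', group 1 = 'g'; at [9:12] match 'vvv', group 1 = 'v'; at [12:14] match 'nn', group 1 = 'n'; at [14:18] match 'ssss', group 1 = 's'.
With a single group, `findall` returns only what that group captured — 5 items.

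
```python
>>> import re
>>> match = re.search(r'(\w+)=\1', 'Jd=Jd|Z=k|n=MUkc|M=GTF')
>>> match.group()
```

'Jd=Jd'

The backreference `\1` re-matches whatever the first group consumed, character for character.
`search` walks the string left to right and returns the first match it finds.
The match spans [0:5] → 'Jd=Jd'.
Captured: group 1 = 'Jd'.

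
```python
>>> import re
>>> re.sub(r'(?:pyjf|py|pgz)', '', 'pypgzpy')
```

''

Every occurrence is swapped for ''.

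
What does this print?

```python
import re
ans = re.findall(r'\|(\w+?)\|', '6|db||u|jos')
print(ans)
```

['db', 'u']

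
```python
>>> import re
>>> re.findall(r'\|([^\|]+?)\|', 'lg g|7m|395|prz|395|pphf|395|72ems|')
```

['7m', 'prz', 'pphf', '72ems']

Walking the string: at [4:8] match '|7m|', group 1 = '7m'; at [11:16] match '|prz|', group 1 = 'prz'; at [19:25] match '|pphf|', group 1 = 'pphf'; at [28:35] match '|72ems|', group 1 = '72ems'.
One capturing group, so `findall` returns just the captured substring from each match — 4 in all.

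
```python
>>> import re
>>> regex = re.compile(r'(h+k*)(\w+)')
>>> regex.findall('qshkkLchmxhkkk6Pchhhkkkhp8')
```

[('hkk', 'Lchmxhkkk6Pchhhkkkhp8')]

Pattern: one or more of the literal 'h', then zero or more of the literal 'k' (captured); then one or more of a word character (captured).
With 2 capturing groups, `findall` returns a 2-tuple per match.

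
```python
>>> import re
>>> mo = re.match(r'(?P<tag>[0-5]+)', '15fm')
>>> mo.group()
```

'15'

The pattern matches one or more of a character in [0-5] (captured as 'tag').
`re.match` only tries the pattern at the start of the string.
The match spans [0:2] → '15'.
Captured: group 1 = '15'.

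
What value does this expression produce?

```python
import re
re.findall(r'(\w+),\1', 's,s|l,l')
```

['s', 'l']

`\1` is not a pattern — it's the concrete string captured by group 1, re-applied verbatim.
With a single group, `findall` returns only what that group captured — 2 items.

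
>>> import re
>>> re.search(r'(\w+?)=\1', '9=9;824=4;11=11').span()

After group 1 captures some text, `\1` only succeeds where that same text appears again.
The match spans [0:3] → '9=9'.

(0, 3)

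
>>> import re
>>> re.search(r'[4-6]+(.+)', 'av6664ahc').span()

The pattern matches one or more of a character in [4-6]; then one or more of any character (captured).
`re.search` tries every starting position until one works.
The match spans [2:9] → '6664ahc'.
Captured: group 1 = 'ahc'.

(2, 9)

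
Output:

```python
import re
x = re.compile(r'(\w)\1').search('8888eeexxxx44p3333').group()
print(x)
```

A backreference is literal: `\1` must see the identical characters the first group matched.
`search` walks the string left to right and returns the first match it finds.
The match spans [0:2] → '88'.
Captured: group 1 = '8'.

88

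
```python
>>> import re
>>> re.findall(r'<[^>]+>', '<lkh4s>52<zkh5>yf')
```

['<lkh4s>', '<zkh5>']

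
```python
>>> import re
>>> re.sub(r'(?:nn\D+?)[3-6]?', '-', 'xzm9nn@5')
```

'xzm9-'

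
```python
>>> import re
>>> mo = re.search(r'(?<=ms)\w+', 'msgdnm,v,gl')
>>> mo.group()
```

The `(?=…)`/`(?<=…)` assertion just peeks at neighbouring text; it doesn't advance the match position.
`re.search` scans for the first position where the pattern succeeds.
The match spans [2:6] → 'gdnm'.

'gdnm'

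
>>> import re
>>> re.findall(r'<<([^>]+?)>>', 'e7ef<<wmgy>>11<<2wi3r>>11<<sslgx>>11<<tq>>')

Scanning left to right: at [4:12] match '<<wmgy>>', group 1 = 'wmgy'; at [14:23] match '<<2wi3r>>', group 1 = '2wi3r'; at [25:34] match '<<sslgx>>', group 1 = 'sslgx'; at [36:42] match '<<tq>>', group 1 = 'tq'.
One capturing group, so `findall` returns just the captured substring from each match — 4 in all.

['wmgy', '2wi3r', 'sslgx', 'tq']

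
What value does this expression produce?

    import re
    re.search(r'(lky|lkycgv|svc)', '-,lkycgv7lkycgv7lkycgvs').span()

`|` is ordered: at each position the engine commits to the first alternative that works.
The match spans [2:5] → 'lky'.

(2, 5)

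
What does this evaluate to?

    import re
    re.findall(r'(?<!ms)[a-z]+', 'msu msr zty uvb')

['msu', 'msr', 'zty', 'uvb']

The negative lookahead/lookbehind blocks any match where the forbidden context is present.
Walking the string: at [0:3] → 'msu'; at [4:7] → 'msr'; at [8:11] → 'zty'; at [12:15] → 'uvb'.
No capturing groups, so `findall` returns the 4 full match strings.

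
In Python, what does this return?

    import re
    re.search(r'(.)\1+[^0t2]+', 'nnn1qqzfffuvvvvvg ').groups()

('n',)

The match spans [0:18] → 'nnn1qqzfffuvvvvvg '.
Captured: group 1 = 'n'.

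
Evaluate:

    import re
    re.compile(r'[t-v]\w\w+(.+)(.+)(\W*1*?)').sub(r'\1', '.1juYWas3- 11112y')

'.1j- 11112'

This matches a character in [t-v]; then a word character, then one or more of a word character; then one or more of any character (captured); then one or more of any character (captured); then zero or more of a non-word character, then zero or more of the literal '1' (lazy) (captured).
Matches: at [3:17] → 'uYWas3- 11112y'.
Each match is replaced using the text its own group 1 captured.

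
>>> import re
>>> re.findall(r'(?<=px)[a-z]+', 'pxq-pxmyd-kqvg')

Because the assertion is zero-width, the text it checks is not consumed and won't appear in the result.
Scanning left to right: at [2:3] → 'q'; at [6:9] → 'myd'.
`findall` yields the raw match text (2 of them) because the pattern has no groups.

['q', 'myd']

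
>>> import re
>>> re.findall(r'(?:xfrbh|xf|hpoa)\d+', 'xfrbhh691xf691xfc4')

['xf691']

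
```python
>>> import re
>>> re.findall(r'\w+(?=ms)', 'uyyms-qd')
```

Lookahead/lookbehind check context without consuming it, so the matched span excludes the asserted characters.
Scanning left to right: at [0:3] → 'uyy'.
No capturing groups, so `findall` returns the 1 full match string.

['uyy']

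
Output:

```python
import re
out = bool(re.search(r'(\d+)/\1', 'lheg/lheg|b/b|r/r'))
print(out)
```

False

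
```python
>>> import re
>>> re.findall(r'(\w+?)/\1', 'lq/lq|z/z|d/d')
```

['lq', 'z', 'd']

`\1` is not a pattern — it's the concrete string captured by group 1, re-applied verbatim.
With a single group, `findall` returns only what that group captured — 3 items.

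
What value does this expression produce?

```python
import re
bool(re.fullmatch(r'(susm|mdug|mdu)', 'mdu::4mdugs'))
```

False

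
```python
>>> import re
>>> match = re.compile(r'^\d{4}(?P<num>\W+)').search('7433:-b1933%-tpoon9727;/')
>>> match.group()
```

This matches anchored at the start of the string; then exactly 4 of a digit; then one or more of a non-word character (captured as 'num').
`search` walks the string left to right and returns the first match it finds.
The match spans [0:6] → '7433:-'.
Captured: group 1 = ':-'.

'7433:-'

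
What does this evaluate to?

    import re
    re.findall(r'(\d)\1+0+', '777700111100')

['7', '1']

A backreference is literal: `\1` must see the identical characters the first group matched.
With a single group, `findall` returns only what that group captured — 2 items.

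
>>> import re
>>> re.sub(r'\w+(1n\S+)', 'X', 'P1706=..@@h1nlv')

'P1706=..@@X'

Pattern: one or more of a word character; then the literal '1n', then one or more of a non-whitespace character (captured).
Matches: at [10:15] → 'h1nlv'.
`sub` substitutes 'X' at each match site.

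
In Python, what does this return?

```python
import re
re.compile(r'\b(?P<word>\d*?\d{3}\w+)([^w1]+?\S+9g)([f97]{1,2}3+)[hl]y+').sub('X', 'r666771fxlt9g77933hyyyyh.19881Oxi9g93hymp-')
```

'r666771fxlt9g77933hyyyyh.Xmp-'

Pattern: a word boundary (`\b`, zero-width); then zero or more of a digit (lazy), then exactly 3 of a digit, then one or more of a word character (captured as 'word'); then one or more of any character except [w1] (lazy), then one or more of a non-whitespace character, then the literal '9g' (captured); then 1 to 2 of one of [f97], then one or more of the literal '3' (captured); then one of [hl], then one or more of the literal 'y'.
Matches: at [25:39] → '19881Oxi9g93hy'.
`sub` substitutes 'X' at each match site.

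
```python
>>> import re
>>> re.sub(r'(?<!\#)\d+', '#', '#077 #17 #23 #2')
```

Because the assertion is negative and zero-width, positions next to the forbidden text are skipped.
Every occurrence is swapped for '#'.

'#0# #1# #2# #2'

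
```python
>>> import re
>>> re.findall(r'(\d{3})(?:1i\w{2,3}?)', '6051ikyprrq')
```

This matches exactly 3 of a digit (captured); then the literal '1i', then 2 to 3 of a word character (lazy) (non-capturing group).
Matches: at [0:7] match '6051iky', group 1 = '605'.
`findall` collects group 1 from the one match (1 total).

['605']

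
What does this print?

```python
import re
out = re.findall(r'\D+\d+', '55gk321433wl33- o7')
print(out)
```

['gk321433', 'wl33', '- o7']

Pattern: one or more of a non-digit; then one or more of a digit.
Matches: at [2:10] → 'gk321433'; at [10:14] → 'wl33'; at [14:18] → '- o7'.
`findall` yields the raw match text (3 of them) because the pattern has no groups.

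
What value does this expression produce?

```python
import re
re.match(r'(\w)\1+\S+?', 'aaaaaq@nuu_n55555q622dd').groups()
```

('a',)

After group 1 captures some text, `\1` only succeeds where that same text appears again.
With `match`, the pattern is implicitly anchored at the beginning.
The match spans [0:6] → 'aaaaaq'.
Captured: group 1 = 'a'.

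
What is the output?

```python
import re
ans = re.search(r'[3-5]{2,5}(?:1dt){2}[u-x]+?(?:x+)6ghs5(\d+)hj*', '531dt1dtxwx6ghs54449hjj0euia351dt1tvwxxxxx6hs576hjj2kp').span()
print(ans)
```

The match spans [0:23] → '531dt1dtxwx6ghs54449hjj'.

(0, 23)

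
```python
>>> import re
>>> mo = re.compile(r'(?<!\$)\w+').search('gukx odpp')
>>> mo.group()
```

The negative lookahead/lookbehind blocks any match where the forbidden context is present.
`re.search` tries every starting position until one works.
The match spans [0:4] → 'gukx'.

'gukx'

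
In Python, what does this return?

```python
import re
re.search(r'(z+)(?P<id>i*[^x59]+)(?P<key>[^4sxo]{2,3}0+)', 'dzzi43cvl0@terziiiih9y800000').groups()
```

This matches one or more of a literal 'z' (captured); then zero or more of the literal 'i', then one or more of any character except [x59] (captured as 'id'); then 2 to 3 of any character except [4sxo], then one or more of a literal '0' (captured as 'key').
`re.search` scans for the first position where the pattern succeeds.
The match spans [1:28] → 'zzi43cvl0@terziiiih9y800000'.
Captured: group 1 = 'zz', group 2 = 'i43cvl0@terziiiih', group 3 = '9y800000'.

('zz', 'i43cvl0@terziiiih', '9y800000')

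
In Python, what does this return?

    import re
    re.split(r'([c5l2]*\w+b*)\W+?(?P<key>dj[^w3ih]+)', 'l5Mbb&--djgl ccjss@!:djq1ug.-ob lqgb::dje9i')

The pattern matches zero or more of one of [c5l2], then one or more of a word character, then zero or more of the literal 'b' (captured); then one or more of a non-word character (lazy); then the literal 'dj', then one or more of any character except [w3ih] (captured as 'key').
Matches to split on: at [0:42] → 'l5Mbb&--djgl ccjss@!:djq1ug.-ob lqgb::dje9'.
With a capturing group present, the delimiter's captured portion is kept in the result list.

['', 'l5Mbb', 'djgl ccjss@!:djq1ug.-ob lqgb::dje9', 'i']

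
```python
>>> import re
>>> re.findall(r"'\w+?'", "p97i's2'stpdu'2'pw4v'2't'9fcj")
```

With no groups in the pattern, `findall` gives back each whole match — 3 here.

["'s2'", "'2'", "'2'"]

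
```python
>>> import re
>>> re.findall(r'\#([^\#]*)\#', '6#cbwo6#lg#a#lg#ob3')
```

['cbwo6', 'a']

Scanning left to right: at [1:8] match '#cbwo6#', group 1 = 'cbwo6'; at [10:13] match '#a#', group 1 = 'a'.
Because there's exactly one group, `findall` drops the full match and keeps group 1 from each hit.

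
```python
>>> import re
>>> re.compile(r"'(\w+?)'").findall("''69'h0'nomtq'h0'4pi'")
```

['69', 'nomtq', '4pi']

`findall` collects group 1 from each match (3 total).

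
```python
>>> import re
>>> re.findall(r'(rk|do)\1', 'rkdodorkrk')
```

After group 1 captures some text, `\1` only succeeds where that same text appears again.
Matches: at [2:6] match 'dodo', group 1 = 'do'; at [6:10] match 'rkrk', group 1 = 'rk'.
Because there's exactly one group, `findall` drops the full match and keeps group 1 from each hit.

['do', 'rk']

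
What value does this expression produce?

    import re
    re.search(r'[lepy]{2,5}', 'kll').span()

(1, 3)

This matches 2 to 5 of one of [lepy].
`re.search` scans for the first position where the pattern succeeds.
The match spans [1:3] → 'll'.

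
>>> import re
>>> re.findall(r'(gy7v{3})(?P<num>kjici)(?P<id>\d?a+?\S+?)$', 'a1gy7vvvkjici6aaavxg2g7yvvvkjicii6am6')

[('gy7vvv', 'kjici', '6aaavxg2g7yvvvkjicii6am6')]

This matches the literal 'gy7', then exactly 3 of the literal 'v' (captured); then the literal 'kj', then the literal 'ici' (captured as 'num'); then optionally a digit, then one or more of a literal 'a' (lazy), then one or more of a non-whitespace character (lazy) (captured as 'id'); then anchored at the end.
Matches: at [2:37] match 'gy7vvvkjici6aaavxg2g7yvvvkjicii6am6', groups = ('gy7vvv', 'kjici', '6aaavxg2g7yvvvkjicii6am6').
Multiple groups make `findall` return tuples — one 3-tuple for the one match.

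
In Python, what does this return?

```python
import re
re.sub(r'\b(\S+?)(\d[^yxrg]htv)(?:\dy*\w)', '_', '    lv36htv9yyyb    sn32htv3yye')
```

Pattern: a word boundary (`\b`, zero-width); then one or more of a non-whitespace character (lazy) (captured); then a digit, then any character except [yxrg], then the literal 'htv' (captured); then a digit, then zero or more of a literal 'y', then a word character (non-capturing group).
Matches: at [4:16] → 'lv36htv9yyyb'; at [20:31] → 'sn32htv3yye'.
Each match is replaced by '_'.

'    _    _'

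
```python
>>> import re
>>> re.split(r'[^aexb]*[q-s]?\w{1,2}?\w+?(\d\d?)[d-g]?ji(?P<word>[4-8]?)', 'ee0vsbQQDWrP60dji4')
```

Pattern: zero or more of any character except [aexb]; then optionally a character in [q-s], then 1 to 2 of a word character (lazy), then one or more of a word character (lazy); then a digit, then optionally a digit (captured); then optionally a character in [d-g], then the literal 'ji'; then optionally a character in [4-8] (captured as 'word').
Matches to split on: at [0:18] → 'ee0vsbQQDWrP60dji4'.
With a capturing group present, the delimiter's captured portion is kept in the result list.

['', '60', '4', '']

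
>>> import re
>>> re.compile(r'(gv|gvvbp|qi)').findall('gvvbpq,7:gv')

['gv', 'gv']

`|` is ordered: at each position the engine commits to the first alternative that works.
Matches: at [0:2] match 'gv', group 1 = 'gv'; at [9:11] match 'gv', group 1 = 'gv'.
`findall` collects group 1 from each match (2 total).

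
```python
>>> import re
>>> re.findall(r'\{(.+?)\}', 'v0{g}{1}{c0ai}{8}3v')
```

Lazy quantifiers expand one character at a time until the remainder of the pattern can match.
Scanning left to right: at [2:5] match '{g}', group 1 = 'g'; at [5:8] match '{1}', group 1 = '1'; at [8:14] match '{c0ai}', group 1 = 'c0ai'; at [14:17] match '{8}', group 1 = '8'.
`findall` collects group 1 from each match (4 total).

['g', '1', 'c0ai', '8']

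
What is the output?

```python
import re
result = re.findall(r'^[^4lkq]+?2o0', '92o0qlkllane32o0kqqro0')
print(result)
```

['92o0']

`findall` yields the raw match text (1 of them) because the pattern has no groups.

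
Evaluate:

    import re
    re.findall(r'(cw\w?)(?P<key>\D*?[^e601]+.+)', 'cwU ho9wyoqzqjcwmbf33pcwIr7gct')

[('cwU', ' ho9wyoqzqjcwmbf33pcwIr7gct')]

Pattern: the literal 'cw', then optionally a word character (captured); then zero or more of a non-digit (lazy), then one or more of any character except [e601], then one or more of any character (captured as 'key').
Scanning left to right: at [0:30] match 'cwU ho9wyoqzqjcwmbf33pcwIr7gct', groups = ('cwU', ' ho9wyoqzqjcwmbf33pcwIr7gct').
`findall` packs the 2 group values into a tuple for every match.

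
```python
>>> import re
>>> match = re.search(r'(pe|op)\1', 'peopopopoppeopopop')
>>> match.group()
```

'opop'

`\1` has to match the exact text group 1 already captured.
`re.search` tries every starting position until one works.
The match spans [2:6] → 'opop'.
Captured: group 1 = 'op'.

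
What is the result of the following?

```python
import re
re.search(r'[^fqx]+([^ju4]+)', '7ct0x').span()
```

(0, 5)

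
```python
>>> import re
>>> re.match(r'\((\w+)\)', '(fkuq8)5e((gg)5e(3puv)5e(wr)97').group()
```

`match` is anchored at position 0; if the pattern doesn't fit there, it returns None.
The match spans [0:7] → '(fkuq8)'.
Captured: group 1 = 'fkuq8'.

'(fkuq8)'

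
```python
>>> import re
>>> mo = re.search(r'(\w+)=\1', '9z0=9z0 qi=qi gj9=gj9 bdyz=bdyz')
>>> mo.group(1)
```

'9z0'

The backreference `\1` re-matches whatever the first group consumed, character for character.
`re.search` tries every starting position until one works.
The match spans [0:7] → '9z0=9z0'.
Captured: group 1 = '9z0'.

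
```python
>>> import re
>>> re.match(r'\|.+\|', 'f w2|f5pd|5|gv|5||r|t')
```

`match` is anchored at position 0; if the pattern doesn't fit there, it returns None.
Here the string doesn't start with a match, so the call returns None.

None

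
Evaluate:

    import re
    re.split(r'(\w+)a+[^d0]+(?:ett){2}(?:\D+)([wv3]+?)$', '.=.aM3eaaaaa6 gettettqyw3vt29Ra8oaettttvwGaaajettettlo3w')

['.=.', 'aM3eaaaa', '3w', '']

This matches one or more of a word character (captured); then one or more of the literal 'a', then one or more of any character except [d0], then the literal 'ett' repeated 2 times; then one or more of a non-digit (non-capturing group); then one or more of one of [wv3] (lazy) (captured); then anchored at the end.
Matches to split on: at [3:56] → 'aM3eaaaaa6 gettettqyw3vt29Ra8oaettttvwGaaajettettlo3w'.
With a capturing group present, the delimiter's captured portion is kept in the result list.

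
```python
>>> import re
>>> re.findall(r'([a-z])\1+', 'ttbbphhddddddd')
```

['t', 'b', 'h', 'd']

The backreference `\1` re-matches whatever the first group consumed, character for character.
Scanning left to right: at [0:2] match 'tt', group 1 = 't'; at [2:4] match 'bb', group 1 = 'b'; at [5:7] match 'hh', group 1 = 'h'; at [7:14] match 'ddddddd', group 1 = 'd'.
One capturing group, so `findall` returns just the captured substring from each match — 4 in all.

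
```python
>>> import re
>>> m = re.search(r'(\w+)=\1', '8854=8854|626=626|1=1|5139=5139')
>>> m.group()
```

After group 1 captures some text, `\1` only succeeds where that same text appears again.
`re.search` tries every starting position until one works.
The match spans [0:9] → '8854=8854'.
Captured: group 1 = '8854'.

'8854=8854'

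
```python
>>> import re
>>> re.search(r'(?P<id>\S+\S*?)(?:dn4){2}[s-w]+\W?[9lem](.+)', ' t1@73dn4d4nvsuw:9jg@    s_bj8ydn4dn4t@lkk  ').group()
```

's_bj8ydn4dn4t@lkk  '

The pattern matches one or more of a non-whitespace character, then zero or more of a non-whitespace character (lazy) (captured as 'id'); then the literal 'dn4' repeated 2 times, then one or more of a character in [s-w]; then optionally a non-word character, then one of [9lem]; then one or more of any character (captured).
`re.search` tries every starting position until one works.
The match spans [25:44] → 's_bj8ydn4dn4t@lkk  '.
Captured: group 1 = 's_bj8y', group 2 = 'kk  '.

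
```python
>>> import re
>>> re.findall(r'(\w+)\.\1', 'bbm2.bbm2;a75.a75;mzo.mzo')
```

['bbm2', 'a75', 'mzo']

After group 1 captures some text, `\1` only succeeds where that same text appears again.
Walking the string: at [0:9] match 'bbm2.bbm2', group 1 = 'bbm2'; at [10:17] match 'a75.a75', group 1 = 'a75'; at [18:25] match 'mzo.mzo', group 1 = 'mzo'.
Because there's exactly one group, `findall` drops the full match and keeps group 1 from each hit.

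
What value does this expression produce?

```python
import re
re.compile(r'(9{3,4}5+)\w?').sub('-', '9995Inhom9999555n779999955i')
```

Pattern: 3 to 4 of a literal '9', then one or more of the literal '5' (captured); then optionally a word character.
Matches: at [0:5] → '9995I'; at [9:17] → '9999555n'; at [20:27] → '999955i'.
Every occurrence is swapped for '-'.

'-nhom-779-'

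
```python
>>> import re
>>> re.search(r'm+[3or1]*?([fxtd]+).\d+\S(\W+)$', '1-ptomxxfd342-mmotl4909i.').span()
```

The match spans [14:25] → 'mmotl4909i.'.

(14, 25)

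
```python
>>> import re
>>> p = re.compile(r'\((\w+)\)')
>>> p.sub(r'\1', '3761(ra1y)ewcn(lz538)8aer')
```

'3761ra1yewcnlz5388aer'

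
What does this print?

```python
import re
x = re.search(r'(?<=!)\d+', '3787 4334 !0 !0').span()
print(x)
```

Lookahead/lookbehind check context without consuming it, so the matched span excludes the asserted characters.
The match spans [11:12] → '0'.

(11, 12)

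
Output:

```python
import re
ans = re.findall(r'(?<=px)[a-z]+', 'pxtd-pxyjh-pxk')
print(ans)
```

Because the assertion is zero-width, the text it checks is not consumed and won't appear in the result.
Scanning left to right: at [2:4] → 'td'; at [7:10] → 'yjh'; at [13:14] → 'k'.
No capturing groups, so `findall` returns the 3 full match strings.

['td', 'yjh', 'k']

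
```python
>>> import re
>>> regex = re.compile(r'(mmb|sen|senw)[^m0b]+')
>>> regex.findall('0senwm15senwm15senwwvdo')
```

`|` is ordered: at each position the engine commits to the first alternative that works.
Scanning left to right: at [1:5] match 'senw', group 1 = 'sen'; at [8:12] match 'senw', group 1 = 'sen'; at [15:23] match 'senwwvdo', group 1 = 'sen'.
Because there's exactly one group, `findall` drops the full match and keeps group 1 from each hit.

['sen', 'sen', 'sen']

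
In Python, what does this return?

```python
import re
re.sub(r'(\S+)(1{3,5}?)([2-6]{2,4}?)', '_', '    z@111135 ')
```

Pattern: one or more of a non-whitespace character (captured); then 3 to 5 of a literal '1' (lazy) (captured); then 2 to 4 of a character in [2-6] (lazy) (captured).
Matches: at [4:12] → 'z@111135'.
Each match is replaced by '_'.

'    _ '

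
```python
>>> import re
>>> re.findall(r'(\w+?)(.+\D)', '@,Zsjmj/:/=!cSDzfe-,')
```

[('Z', 'sjmj/:/=!cSDzfe-,')]

This matches one or more of a word character (lazy) (captured); then one or more of any character, then a non-digit (captured).
With the lazy modifier that quantifier settles for the fewest repetitions that let the rest of the pattern succeed (the atoms after it are unaffected and can still be greedy).
Matches: at [2:20] match 'Zsjmj/:/=!cSDzfe-,', groups = ('Z', 'sjmj/:/=!cSDzfe-,').
`findall` packs the 2 group values into a tuple for every match.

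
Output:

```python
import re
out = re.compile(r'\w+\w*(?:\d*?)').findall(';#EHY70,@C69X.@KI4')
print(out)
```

['EHY70', 'C69X', 'KI4']

The pattern matches one or more of a word character; then zero or more of a word character; then zero or more of a digit (lazy) (non-capturing group).
Walking the string: at [2:7] → 'EHY70'; at [9:13] → 'C69X'; at [15:18] → 'KI4'.
Since nothing is captured, `findall` lists the 3 matched substrings directly.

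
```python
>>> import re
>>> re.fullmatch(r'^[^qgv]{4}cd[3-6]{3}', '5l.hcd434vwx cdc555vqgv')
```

None

`re.fullmatch` requires the pattern to consume the entire string.
Here the string isn't matched end-to-end, so the call returns None.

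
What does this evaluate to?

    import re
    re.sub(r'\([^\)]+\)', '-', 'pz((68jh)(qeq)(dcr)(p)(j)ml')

'pz-----ml'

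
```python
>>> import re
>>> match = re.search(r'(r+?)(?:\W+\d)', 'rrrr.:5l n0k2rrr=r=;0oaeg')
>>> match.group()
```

The pattern matches one or more of a literal 'r' (lazy) (captured); then one or more of a non-word character, then a digit (non-capturing group).
`re.search` scans for the first position where the pattern succeeds.
The match spans [0:7] → 'rrrr.:5'.
Captured: group 1 = 'rrrr'.

'rrrr.:5'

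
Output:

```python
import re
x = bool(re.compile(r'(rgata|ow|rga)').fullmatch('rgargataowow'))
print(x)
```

False

`re.fullmatch` is like wrapping the pattern in `^…$` (in single-line mode).
Here there's no way to consume every character, so the call returns None, and `bool(None)` is False.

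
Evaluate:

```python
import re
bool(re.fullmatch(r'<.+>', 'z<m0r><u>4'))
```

False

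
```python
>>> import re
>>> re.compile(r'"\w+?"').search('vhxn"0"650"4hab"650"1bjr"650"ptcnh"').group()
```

'"0"'

The match spans [4:7] → '"0"'.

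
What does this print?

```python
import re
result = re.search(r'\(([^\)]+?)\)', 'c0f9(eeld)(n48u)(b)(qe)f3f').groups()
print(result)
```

`re.search` scans for the first position where the pattern succeeds.
The match spans [4:10] → '(eeld)'.
Captured: group 1 = 'eeld'.

('eeld',)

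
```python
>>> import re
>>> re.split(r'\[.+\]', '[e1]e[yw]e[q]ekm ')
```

['', 'ekm ']

Splitting on the pattern gives 2 pieces.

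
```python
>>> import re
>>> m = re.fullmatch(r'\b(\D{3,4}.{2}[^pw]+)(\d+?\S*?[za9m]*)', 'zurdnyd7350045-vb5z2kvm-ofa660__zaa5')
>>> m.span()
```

The pattern matches a word boundary (`\b`, zero-width); then 3 to 4 of a non-digit, then exactly 2 of any character, then one or more of any character except [pw] (captured); then one or more of a digit (lazy), then zero or more of a non-whitespace character (lazy), then zero or more of one of [za9m] (captured).
`fullmatch` succeeds only if the pattern covers the string from start to end.
The match spans [0:36] → 'zurdnyd7350045-vb5z2kvm-ofa660__zaa5'.
Captured: group 1 = 'zurdnyd7350045-vb5z2kvm-ofa660__zaa', group 2 = '5'.

(0, 36)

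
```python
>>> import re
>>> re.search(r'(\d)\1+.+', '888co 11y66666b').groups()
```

After group 1 captures some text, `\1` only succeeds where that same text appears again.
`re.search` scans for the first position where the pattern succeeds.
The match spans [0:15] → '888co 11y66666b'.
Captured: group 1 = '8'.

('8',)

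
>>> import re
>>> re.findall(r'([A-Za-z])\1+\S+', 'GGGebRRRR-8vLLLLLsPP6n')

['G']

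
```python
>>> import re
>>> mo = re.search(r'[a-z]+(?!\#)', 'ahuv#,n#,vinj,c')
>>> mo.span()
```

The negative lookahead/lookbehind blocks any match where the forbidden context is present.
The match spans [0:3] → 'ahu'.

(0, 3)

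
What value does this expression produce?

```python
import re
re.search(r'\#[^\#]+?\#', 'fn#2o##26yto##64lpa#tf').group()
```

'#2o#'

The match spans [2:6] → '#2o#'.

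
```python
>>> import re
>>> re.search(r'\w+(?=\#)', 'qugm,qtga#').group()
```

Because the assertion is zero-width, the text it checks is not consumed and won't appear in the result.
The match spans [5:9] → 'qtga'.

'qtga'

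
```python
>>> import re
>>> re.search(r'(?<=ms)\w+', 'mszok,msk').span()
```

The `(?=…)`/`(?<=…)` assertion just peeks at neighbouring text; it doesn't advance the match position.
`re.search` tries every starting position until one works.
The match spans [2:5] → 'zok'.

(2, 5)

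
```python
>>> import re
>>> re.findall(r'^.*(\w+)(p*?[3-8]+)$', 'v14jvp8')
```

[('p', '8')]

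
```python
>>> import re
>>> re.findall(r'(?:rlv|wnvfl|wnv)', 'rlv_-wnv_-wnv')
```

Walking the string: at [0:3] → 'rlv'; at [5:8] → 'wnv'; at [10:13] → 'wnv'.
`findall` yields the raw match text (3 of them) because the pattern has no groups.

['rlv', 'wnv', 'wnv']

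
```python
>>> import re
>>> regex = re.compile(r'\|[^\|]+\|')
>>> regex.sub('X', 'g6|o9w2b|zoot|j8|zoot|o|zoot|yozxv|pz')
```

'g6XzootXzootXzootXpz'

Matches: at [2:9] → '|o9w2b|'; at [13:17] → '|j8|'; at [21:24] → '|o|'; at [28:35] → '|yozxv|'.
`sub` substitutes 'X' at each match site.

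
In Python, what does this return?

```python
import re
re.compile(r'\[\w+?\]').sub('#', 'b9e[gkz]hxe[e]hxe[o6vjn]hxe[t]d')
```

Matches: at [3:8] → '[gkz]'; at [11:14] → '[e]'; at [17:24] → '[o6vjn]'; at [27:30] → '[t]'.
Each match is replaced by '#'.

'b9e#hxe#hxe#hxe#d'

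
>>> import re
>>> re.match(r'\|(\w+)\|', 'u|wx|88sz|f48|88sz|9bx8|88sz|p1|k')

None

`re.match` won't scan ahead — the pattern has to work from the very first character.
Here position 0 doesn't satisfy it, so the call returns None.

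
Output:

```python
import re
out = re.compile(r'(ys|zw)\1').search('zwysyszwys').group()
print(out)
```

After group 1 captures some text, `\1` only succeeds where that same text appears again.
The match spans [2:6] → 'ysys'.

ysys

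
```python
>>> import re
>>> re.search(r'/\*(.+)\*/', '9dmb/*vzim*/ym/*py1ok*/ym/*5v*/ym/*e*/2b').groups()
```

('vzim*/ym/*py1ok*/ym/*5v*/ym/*e',)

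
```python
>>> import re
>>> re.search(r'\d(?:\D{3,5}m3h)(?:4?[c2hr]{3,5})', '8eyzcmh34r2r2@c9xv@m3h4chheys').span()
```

(15, 26)

Pattern: a digit; then 3 to 5 of a non-digit, then the literal 'm3h' (non-capturing group); then optionally the literal '4', then 3 to 5 of one of [c2hr] (non-capturing group).
`re.search` tries every starting position until one works.
The match spans [15:26] → '9xv@m3h4chh'.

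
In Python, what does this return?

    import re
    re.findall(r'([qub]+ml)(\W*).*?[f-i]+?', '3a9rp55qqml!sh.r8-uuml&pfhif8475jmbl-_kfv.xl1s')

[('qqml', '!'), ('uuml', '&')]

The `?` after the quantifier makes it lazy — it takes as little as possible before letting the rest of the pattern try.
`findall` packs the 2 group values into a tuple for every match.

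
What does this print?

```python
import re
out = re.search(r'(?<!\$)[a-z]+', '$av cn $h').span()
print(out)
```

`(?!…)`/`(?<!…)` only lets a position through if the neighbouring text does NOT match; no characters are consumed.
`search` walks the string left to right and returns the first match it finds.
The match spans [2:3] → 'v'.

(2, 3)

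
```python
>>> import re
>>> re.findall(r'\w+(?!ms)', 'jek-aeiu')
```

['jek', 'aeiu']

A negative assertion filters positions out without eating any characters.
Walking the string: at [0:3] → 'jek'; at [4:8] → 'aeiu'.
Since nothing is captured, `findall` lists the 2 matched substrings directly.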